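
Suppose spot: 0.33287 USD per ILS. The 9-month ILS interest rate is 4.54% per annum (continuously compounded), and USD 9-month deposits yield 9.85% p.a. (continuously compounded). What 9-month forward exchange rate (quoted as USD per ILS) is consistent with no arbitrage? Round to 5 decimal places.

0.34639

T = 9/12 years.
Growth of 1 USD over T: e^(0.0985×9/12) = 1.0766722.
Growth of 1 ILS over T: e^(0.0454×9/12) = 1.0346363.
Forward (USD per ILS) = 0.33287 × 1.0766722 / 1.0346363 = 0.3463941.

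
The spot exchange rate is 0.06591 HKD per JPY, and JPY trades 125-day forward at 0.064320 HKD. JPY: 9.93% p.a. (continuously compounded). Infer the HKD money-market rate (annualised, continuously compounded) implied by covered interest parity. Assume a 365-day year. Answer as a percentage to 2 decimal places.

T = 125/365 years.
F/S = 0.06432/0.06591 = 0.9758762 = (growth of HKD) / (growth of JPY).
The JPY side grows by e^(0.0993×125/365) = 1.0345917.
Hence g_HKD = 1.0096334.
r = ln(1.0096334)/(125/365) = 0.027995 → 2.80%.

2.80%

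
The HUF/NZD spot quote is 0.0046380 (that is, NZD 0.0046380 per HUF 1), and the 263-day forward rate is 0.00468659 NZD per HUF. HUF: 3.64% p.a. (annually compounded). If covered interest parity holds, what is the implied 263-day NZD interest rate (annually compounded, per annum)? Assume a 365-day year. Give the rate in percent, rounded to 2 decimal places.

5.15%

T = 263/365 years.
By CIP, F/S equals the NZD-to-HUF growth ratio: 0.00468659/0.004638 = 1.0104765.
HUF growth factor: (1 + 0.0364)^(263/365) = 1.0260966.
Hence g_NZD = 1.0368465.
r = 1.0368465^(365/263) − 1 = 0.051499 → 5.15%.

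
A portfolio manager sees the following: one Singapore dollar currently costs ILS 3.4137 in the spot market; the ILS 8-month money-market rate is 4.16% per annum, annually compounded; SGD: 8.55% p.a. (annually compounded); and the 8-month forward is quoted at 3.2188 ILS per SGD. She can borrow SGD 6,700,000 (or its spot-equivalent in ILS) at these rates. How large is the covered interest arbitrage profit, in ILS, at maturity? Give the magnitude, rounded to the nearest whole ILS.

ILS 723,445

T = 8/12 years.
Keep in SGD, deliver into the forward: 6,700,000·1.0562171587·3.2188 = ILS 22,778,337.00.
Swap to ILS now, deposit: 6,700,000·3.4137·1.0275445201 = ILS 23,501,782.48.
The quoted forward undervalues SGD, so borrow SGD, convert to ILS at spot, deposit the ILS at 4.16%, and buy SGD forward at 3.2188 to cover the loan.
The gap between the two covered legs is ILS 723,445.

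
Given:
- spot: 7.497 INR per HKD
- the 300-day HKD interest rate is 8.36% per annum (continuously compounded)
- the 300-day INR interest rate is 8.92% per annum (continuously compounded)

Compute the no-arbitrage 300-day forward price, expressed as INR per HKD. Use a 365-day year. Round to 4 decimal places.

T = 300/365 years.
Growth of 1 INR over T: e^(0.0892×300/365) = 1.0760695.
HKD accumulates by e^(0.0836×300/365) = 1.071128.
CIP: F = S · (grow INR)/(grow HKD) = 7.497 × 1.0760695/1.071128 = 7.531586 INR per HKD.

7.5316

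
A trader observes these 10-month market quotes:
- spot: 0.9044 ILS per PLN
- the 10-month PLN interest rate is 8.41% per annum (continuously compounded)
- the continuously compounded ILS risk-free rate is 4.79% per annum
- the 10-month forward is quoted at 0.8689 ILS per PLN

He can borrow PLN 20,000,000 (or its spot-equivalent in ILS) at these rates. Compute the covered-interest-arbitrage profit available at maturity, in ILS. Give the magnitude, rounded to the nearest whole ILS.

ILS 185,016

T = 10/12 years.
Route A — deposit PLN, sell forward: 20,000,000 × 1.0725975607 × 0.8689 = ILS 18,639,600.41.
Route B — convert at spot, deposit ILS: 20,000,000 × 0.9044 × 1.0407240436 = ILS 18,824,616.50.
The quoted forward undervalues PLN, so borrow PLN, convert to ILS at spot, deposit the ILS at 4.79%, and buy PLN forward at 0.8689 to cover the loan.
Arbitrage profit = |18,639,600.41 − 18,824,616.50| = ILS 185,016.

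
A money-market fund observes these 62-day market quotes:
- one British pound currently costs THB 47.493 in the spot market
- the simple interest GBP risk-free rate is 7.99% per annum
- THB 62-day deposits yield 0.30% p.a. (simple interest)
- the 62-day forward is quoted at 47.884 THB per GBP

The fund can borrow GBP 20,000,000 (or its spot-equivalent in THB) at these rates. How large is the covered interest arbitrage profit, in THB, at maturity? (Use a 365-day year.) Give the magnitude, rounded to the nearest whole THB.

THB 20,333,647

T = 62/365 years.
Route A — deposit GBP, sell forward: 20,000,000 × 1.01357205479 × 47.884 = THB 970,677,685.43.
Route B — convert at spot, deposit THB: 20,000,000 × 47.493 × 1.00050958904 = THB 950,344,038.25.
The quoted forward overvalues GBP, so borrow THB, buy GBP at spot, deposit the GBP at 7.99%, and sell the proceeds forward at 47.884.
Profit = 970,677,685.43 − 950,344,038.25 = THB 20,333,647.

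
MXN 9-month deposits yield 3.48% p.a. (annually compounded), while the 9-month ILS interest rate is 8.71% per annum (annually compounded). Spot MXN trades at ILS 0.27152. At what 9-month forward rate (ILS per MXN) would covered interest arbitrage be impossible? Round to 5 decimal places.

0.28175

T = 9/12 years.
ILS growth factor: (1 + 0.0871)^(9/12) = 1.0646384.
MXN accumulates by (1 + 0.0348)^(9/12) = 1.0259881.
Forward (ILS per MXN) = 0.27152 × 1.0646384 / 1.0259881 = 0.2817485.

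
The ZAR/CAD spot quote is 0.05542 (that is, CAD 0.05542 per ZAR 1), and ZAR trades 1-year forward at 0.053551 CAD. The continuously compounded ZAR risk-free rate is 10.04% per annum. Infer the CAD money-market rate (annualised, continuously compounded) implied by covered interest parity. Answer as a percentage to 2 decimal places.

6.61%

T = 1 year.
F/S = 0.053551/0.05542 = 0.9662757 = (growth of CAD) / (growth of ZAR).
The ZAR side grows by e^(0.1004×1) = 1.1056131.
That pins the CAD growth at 1.0683271.
r = ln(1.0683271)/1 = 0.066094 → 6.61%.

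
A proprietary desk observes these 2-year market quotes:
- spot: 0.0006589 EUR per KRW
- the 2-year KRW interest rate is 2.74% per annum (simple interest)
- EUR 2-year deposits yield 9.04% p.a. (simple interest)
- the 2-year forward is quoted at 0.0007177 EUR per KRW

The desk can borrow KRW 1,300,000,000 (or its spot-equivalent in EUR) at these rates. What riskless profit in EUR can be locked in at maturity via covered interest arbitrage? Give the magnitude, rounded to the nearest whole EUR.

EUR 27,299

T = 2 years.
Route A — deposit KRW, sell forward: 1,300,000,000 × 1.054800 × 0.0007177 = EUR 984,138.95.
Route B — convert at spot, deposit EUR: 1,300,000,000 × 0.0006589 × 1.180800 = EUR 1,011,437.86.
The quoted forward undervalues KRW, so borrow KRW, convert to EUR at spot, deposit the EUR at 9.04%, and buy KRW forward at 0.0007177 to cover the loan.
Profit = 1,011,437.86 − 984,138.95 = EUR 27,299.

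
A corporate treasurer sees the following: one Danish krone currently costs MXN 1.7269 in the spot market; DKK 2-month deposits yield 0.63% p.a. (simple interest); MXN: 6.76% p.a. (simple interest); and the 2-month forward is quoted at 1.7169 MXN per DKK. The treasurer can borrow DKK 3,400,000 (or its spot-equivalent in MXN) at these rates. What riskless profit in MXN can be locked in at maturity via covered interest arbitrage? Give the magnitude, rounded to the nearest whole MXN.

MXN 94,022

T = 2/12 years.
Route A — deposit DKK, sell forward: 3,400,000 × 1.001050 × 1.7169 = MXN 5,843,589.33.
Route B — convert at spot, deposit MXN: 3,400,000 × 1.7269 × 1.011266667 = MXN 5,937,611.78.
The quoted forward undervalues DKK, so borrow DKK, convert to MXN at spot, deposit the MXN at 6.76%, and buy DKK forward at 1.7169 to cover the loan.
The gap between the two covered legs is MXN 94,022.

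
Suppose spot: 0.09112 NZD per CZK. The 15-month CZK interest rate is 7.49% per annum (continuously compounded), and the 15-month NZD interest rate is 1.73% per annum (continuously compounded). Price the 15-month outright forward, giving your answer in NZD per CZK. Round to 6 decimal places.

0.084790

T = 15/12 years.
NZD accumulates by e^(0.0173×15/12) = 1.0218605.
Growth of 1 CZK over T: e^(0.0749×15/12) = 1.0981479.
CIP: F = S · (grow NZD)/(grow CZK) = 0.09112 × 1.0218605/1.0981479 = 0.08478997 NZD per CZK.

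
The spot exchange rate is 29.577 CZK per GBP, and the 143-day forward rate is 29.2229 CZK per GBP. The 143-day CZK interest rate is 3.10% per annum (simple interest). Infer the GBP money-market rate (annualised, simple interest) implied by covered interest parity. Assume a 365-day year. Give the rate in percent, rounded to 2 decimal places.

T = 143/365 years.
F/S = 29.2229/29.577 = 0.9880279 = (growth of CZK) / (growth of GBP).
CZK growth factor: 1 + 0.0310×143/365 = 1.0121452.
Hence g_GBP = 1.0244095.
r = (1.0244095 − 1)/(143/365) = 0.062304 → 6.23%.

6.23%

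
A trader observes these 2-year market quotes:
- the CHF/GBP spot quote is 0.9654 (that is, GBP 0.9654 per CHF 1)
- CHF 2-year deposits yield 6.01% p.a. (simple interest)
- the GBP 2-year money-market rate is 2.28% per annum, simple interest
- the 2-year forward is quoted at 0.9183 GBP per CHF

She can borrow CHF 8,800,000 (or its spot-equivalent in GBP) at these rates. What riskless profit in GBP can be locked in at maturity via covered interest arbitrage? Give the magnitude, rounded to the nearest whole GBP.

T = 2 years.
Keep in CHF, deliver into the forward: 8,800,000·1.120200·0.9183 = GBP 9,052,381.01.
Swap to GBP now, deposit: 8,800,000·0.9654·1.045600 = GBP 8,882,915.71.
The quoted forward overvalues CHF, so borrow GBP, buy CHF at spot, deposit the CHF at 6.01%, and sell the proceeds forward at 0.9183.
Profit = 9,052,381.01 − 8,882,915.71 = GBP 169,465.

GBP 169,465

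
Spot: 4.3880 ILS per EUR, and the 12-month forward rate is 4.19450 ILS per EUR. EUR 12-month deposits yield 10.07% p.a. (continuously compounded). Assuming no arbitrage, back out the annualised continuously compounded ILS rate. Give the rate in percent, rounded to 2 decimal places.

T = 1 year.
By CIP, F/S equals the ILS-to-EUR growth ratio: 4.1945/4.388 = 0.9559025.
The EUR side grows by e^(0.1007×1) = 1.1059448.
Hence g_ILS = 1.0571754.
r = ln(1.0571754)/1 = 0.055601 → 5.56%.

5.56%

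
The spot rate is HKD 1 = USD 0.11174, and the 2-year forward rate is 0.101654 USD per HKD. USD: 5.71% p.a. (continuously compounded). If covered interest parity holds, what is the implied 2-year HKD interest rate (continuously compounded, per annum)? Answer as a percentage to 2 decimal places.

T = 2 years.
F/S = 0.101654/0.11174 = 0.9097369 = (growth of USD) / (growth of HKD).
USD growth factor: e^(0.0571×2) = 1.1209763.
So the HKD growth factor = 1.2321983.
Take logs: ln 1.2321983 / 2 = 0.104400, so 10.44%.

10.44%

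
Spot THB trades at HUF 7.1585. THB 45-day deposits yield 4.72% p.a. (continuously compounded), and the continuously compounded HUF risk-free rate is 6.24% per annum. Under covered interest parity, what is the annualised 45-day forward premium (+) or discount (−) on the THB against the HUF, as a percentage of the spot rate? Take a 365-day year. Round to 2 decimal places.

T = 45/365 years.
F = S · g_HUF/g_THB = 7.1585 × 1.0077228/1.0058361 = 7.1719276.
(F − S)/S ÷ T = (7.1719276 − 7.1585)/7.1585/(45/365) = 0.015214 → 1.52%.

+1.52%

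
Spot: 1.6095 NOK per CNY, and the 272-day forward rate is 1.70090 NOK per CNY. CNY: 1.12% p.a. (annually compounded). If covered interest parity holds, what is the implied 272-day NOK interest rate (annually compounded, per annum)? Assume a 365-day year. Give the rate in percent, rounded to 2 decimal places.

8.90%

T = 272/365 years.
By CIP, F/S equals the NOK-to-CNY growth ratio: 1.7009/1.6095 = 1.0567878.
The CNY side grows by (1 + 0.0112)^(272/365) = 1.0083344.
Hence g_NOK = 1.0655955.
r = 1.0655955^(365/272) − 1 = 0.088997 → 8.90%.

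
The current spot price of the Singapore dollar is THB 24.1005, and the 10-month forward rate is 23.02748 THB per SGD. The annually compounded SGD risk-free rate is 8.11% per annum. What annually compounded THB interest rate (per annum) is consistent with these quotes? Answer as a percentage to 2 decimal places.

2.36%

T = 10/12 years.
By CIP, F/S equals the THB-to-SGD growth ratio: 23.02748/24.1005 = 0.9554773.
The SGD side grows by (1 + 0.0811)^(10/12) = 1.0671404.
Hence g_THB = 1.0196284.
Annualise: 1.0196284^(12/10) − 1 = 0.023600 = 2.36%.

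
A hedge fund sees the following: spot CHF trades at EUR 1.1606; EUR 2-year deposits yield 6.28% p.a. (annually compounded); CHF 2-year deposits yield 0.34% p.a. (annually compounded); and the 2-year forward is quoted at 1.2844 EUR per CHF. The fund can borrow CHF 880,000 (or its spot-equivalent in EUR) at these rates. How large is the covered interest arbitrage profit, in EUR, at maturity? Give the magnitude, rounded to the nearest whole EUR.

T = 2 years.
Keep in CHF, deliver into the forward: 880,000·1.00681156·1.2844 = EUR 1,137,970.92.
Swap to EUR now, deposit: 880,000·1.1606·1.12954384 = EUR 1,153,634.75.
The quoted forward undervalues CHF, so borrow CHF, convert to EUR at spot, deposit the EUR at 6.28%, and buy CHF forward at 1.2844 to cover the loan.
Profit = 1,153,634.75 − 1,137,970.92 = EUR 15,664.

EUR 15,664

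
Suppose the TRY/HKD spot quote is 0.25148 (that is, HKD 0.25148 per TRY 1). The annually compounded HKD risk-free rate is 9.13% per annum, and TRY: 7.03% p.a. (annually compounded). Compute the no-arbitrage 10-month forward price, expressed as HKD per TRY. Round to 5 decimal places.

0.25559

T = 10/12 years.
HKD growth factor: (1 + 0.0913)^(10/12) = 1.0755241.
Growth of 1 TRY over T: (1 + 0.0703)^(10/12) = 1.0582492.
Forward (HKD per TRY) = 0.25148 × 1.0755241 / 1.0582492 = 0.2555852.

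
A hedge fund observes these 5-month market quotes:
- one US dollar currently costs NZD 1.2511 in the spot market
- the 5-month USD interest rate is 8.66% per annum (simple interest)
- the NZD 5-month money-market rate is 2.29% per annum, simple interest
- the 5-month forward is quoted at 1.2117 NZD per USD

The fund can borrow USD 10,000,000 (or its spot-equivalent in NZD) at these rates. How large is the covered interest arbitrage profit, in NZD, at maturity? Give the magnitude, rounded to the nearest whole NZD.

T = 5/12 years.
Keep in USD, deliver into the forward: 10,000,000·1.0360833333·1.2117 = NZD 12,554,221.75.
Swap to NZD now, deposit: 10,000,000·1.2511·1.0095416667 = NZD 12,630,375.79.
The quoted forward undervalues USD, so borrow USD, convert to NZD at spot, deposit the NZD at 2.29%, and buy USD forward at 1.2117 to cover the loan.
Arbitrage profit = |12,554,221.75 − 12,630,375.79| = NZD 76,154.

NZD 76,154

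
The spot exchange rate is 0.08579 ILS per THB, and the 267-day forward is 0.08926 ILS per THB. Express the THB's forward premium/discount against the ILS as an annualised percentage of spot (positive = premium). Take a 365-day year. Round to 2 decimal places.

+5.53%

T = 267/365 years.
Period premium: (0.08926 − 0.08579)/0.08579 = 0.0404476.
Per annum: 0.0404476 / (267/365) = 0.055294 = 5.53%.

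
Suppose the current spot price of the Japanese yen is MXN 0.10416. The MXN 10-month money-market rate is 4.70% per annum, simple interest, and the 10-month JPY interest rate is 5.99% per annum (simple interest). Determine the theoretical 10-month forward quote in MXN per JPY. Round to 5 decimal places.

T = 10/12 years.
MXN growth factor: 1 + 0.0470×10/12 = 1.0391667.
JPY accumulates by 1 + 0.0599×10/12 = 1.0499167.
CIP: F = S · (grow MXN)/(grow JPY) = 0.10416 × 1.0391667/1.0499167 = 0.1030935 MXN per JPY.

0.10309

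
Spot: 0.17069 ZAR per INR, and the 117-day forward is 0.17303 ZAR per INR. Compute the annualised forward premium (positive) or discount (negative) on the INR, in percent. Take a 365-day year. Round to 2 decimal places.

+4.28%

T = 117/365 years.
Period premium: (0.17303 − 0.17069)/0.17069 = 0.0137091.
×(1/T) gives 4.28% p.a.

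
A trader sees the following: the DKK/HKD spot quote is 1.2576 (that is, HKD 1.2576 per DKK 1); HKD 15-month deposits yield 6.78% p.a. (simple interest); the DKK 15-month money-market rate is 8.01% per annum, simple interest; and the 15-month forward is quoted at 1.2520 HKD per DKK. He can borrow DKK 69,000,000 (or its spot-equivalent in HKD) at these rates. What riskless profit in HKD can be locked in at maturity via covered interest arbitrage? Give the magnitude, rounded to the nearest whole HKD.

HKD 909,068

T = 15/12 years.
Invest the DKK and cover forward: 69,000,000 × 1.100125 × 1.2520 = HKD 95,037,598.50.
Convert at spot and invest in HKD: 69,000,000 × 1.2576 × 1.084750 = HKD 94,128,530.40.
The quoted forward overvalues DKK, so borrow HKD, buy DKK at spot, deposit the DKK at 8.01%, and sell the proceeds forward at 1.2520.
The gap between the two covered legs is HKD 909,068.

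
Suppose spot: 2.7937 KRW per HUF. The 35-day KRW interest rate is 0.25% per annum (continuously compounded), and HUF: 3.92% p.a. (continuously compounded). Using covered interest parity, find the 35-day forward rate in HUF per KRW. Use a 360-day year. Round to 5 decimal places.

T = 35/360 years.
Growth of 1 KRW over T: e^(0.0025×35/360) = 1.0002431.
HUF accumulates by e^(0.0392×35/360) = 1.0038184.
Forward (KRW per HUF) = 2.7937 × 1.0002431 / 1.0038184 = 2.783750.
Invert for HUF per KRW: 1 / 2.783750 = 0.35923.

0.35923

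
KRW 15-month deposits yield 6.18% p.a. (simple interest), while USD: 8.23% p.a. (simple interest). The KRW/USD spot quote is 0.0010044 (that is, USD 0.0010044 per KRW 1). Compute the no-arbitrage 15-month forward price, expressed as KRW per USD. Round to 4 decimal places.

972.4863

T = 15/12 years.
USD growth factor: 1 + 0.0823×15/12 = 1.102875.
KRW accumulates by 1 + 0.0618×15/12 = 1.077250.
Forward (USD per KRW) = 0.0010044 × 1.102875 / 1.077250 = 0.00102829209.
Invert for KRW per USD: 1 / 0.00102829209 = 972.4863.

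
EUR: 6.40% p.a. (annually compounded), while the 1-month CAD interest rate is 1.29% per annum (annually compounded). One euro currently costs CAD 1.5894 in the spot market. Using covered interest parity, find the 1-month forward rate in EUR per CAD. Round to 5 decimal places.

0.63175

T = 1/12 years.
CAD accumulates by (1 + 0.0129)^(1/12) = 1.0010687.
Growth of 1 EUR over T: (1 + 0.0640)^(1/12) = 1.005183.
Forward (CAD per EUR) = 1.5894 × 1.0010687 / 1.005183 = 1.582894.
Invert for EUR per CAD: 1 / 1.582894 = 0.63175.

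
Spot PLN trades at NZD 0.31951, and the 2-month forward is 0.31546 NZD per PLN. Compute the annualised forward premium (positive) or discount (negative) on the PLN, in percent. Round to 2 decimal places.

-7.61%

T = 2/12 years.
PLN trades forward at -1.26757% vs spot over the period.
Annualise by dividing by T: -0.0126757 / (2/12) = -0.076054 → -7.61%.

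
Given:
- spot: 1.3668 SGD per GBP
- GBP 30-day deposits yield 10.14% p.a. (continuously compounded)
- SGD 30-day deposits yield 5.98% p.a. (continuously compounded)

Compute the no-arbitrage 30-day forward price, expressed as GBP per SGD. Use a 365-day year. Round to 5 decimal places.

T = 30/365 years.
SGD growth factor: e^(0.0598×30/365) = 1.0049272.
GBP accumulates by e^(0.1014×30/365) = 1.0083691.
Forward (SGD per GBP) = 1.3668 × 1.0049272 / 1.0083691 = 1.362135.
Quoted the other way: 1/1.362135 = 0.73414 GBP per SGD.

0.73414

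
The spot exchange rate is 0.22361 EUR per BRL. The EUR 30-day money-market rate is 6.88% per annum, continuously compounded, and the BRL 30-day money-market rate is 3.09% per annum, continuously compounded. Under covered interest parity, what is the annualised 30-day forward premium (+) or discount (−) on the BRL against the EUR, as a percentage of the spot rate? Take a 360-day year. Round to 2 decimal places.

+3.80%

T = 30/360 years.
F = S · g_EUR/g_BRL = 0.22361 × 1.0057498/1.0025783 = 0.22431736.
(F − S)/S ÷ T = (0.22431736 − 0.22361)/0.22361/(30/360) = 0.037960 → 3.80%.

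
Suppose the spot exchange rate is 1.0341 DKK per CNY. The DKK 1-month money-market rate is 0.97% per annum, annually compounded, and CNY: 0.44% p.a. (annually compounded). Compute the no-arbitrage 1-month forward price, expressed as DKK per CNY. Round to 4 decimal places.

1.0346

T = 1/12 years.
DKK accumulates by (1 + 0.0097)^(1/12) = 1.0008048.
CNY growth factor: (1 + 0.0044)^(1/12) = 1.0003659.
So F = 1.0341 × 1.0008048 / 1.0003659 = 1.034554 (DKK/CNY).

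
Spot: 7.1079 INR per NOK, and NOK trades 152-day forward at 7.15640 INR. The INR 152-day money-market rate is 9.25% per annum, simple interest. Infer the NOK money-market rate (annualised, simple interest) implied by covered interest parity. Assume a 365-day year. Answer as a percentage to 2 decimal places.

T = 152/365 years.
By CIP, F/S equals the INR-to-NOK growth ratio: 7.1564/7.1079 = 1.0068234.
INR growth factor: 1 + 0.0925×152/365 = 1.0385205.
Hence g_NOK = 1.0314823.
(1.0314823 − 1)/T = 0.075599, i.e. 7.56%.

7.56%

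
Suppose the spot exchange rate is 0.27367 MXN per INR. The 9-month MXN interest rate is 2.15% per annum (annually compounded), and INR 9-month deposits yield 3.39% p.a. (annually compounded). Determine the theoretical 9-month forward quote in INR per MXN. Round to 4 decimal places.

3.6873

T = 9/12 years.
MXN growth factor: (1 + 0.0215)^(9/12) = 1.016082.
INR accumulates by (1 + 0.0339)^(9/12) = 1.0253188.
CIP: F = S · (grow MXN)/(grow INR) = 0.27367 × 1.016082/1.0253188 = 0.2712046 MXN per INR.
Quoted the other way: 1/0.2712046 = 3.6873 INR per MXN.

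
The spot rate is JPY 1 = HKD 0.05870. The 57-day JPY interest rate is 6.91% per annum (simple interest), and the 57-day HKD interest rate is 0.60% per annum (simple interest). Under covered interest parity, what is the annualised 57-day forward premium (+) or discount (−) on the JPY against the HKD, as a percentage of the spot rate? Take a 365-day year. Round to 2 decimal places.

-6.24%

T = 57/365 years.
No-arbitrage forward: 0.0587 × 1.000937 / 1.010791 = 0.05812775 HKD/JPY.
(F − S)/S ÷ T = (0.05812775 − 0.0587)/0.0587/(57/365) = -0.062426 → -6.24%.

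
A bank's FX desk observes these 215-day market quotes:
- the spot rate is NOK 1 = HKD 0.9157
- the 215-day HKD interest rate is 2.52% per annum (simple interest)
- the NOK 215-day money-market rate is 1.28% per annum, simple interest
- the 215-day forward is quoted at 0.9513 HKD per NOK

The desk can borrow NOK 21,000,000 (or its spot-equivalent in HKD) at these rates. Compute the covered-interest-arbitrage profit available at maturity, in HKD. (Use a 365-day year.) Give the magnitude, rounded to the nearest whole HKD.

HKD 612,781

T = 215/365 years.
Route A — deposit NOK, sell forward: 21,000,000 × 1.007539726 × 0.9513 = HKD 20,127,923.37.
Route B — convert at spot, deposit HKD: 21,000,000 × 0.9157 × 1.0148438356 = HKD 19,515,142.51.
The quoted forward overvalues NOK, so borrow HKD, buy NOK at spot, deposit the NOK at 1.28%, and sell the proceeds forward at 0.9513.
The gap between the two covered legs is HKD 612,781.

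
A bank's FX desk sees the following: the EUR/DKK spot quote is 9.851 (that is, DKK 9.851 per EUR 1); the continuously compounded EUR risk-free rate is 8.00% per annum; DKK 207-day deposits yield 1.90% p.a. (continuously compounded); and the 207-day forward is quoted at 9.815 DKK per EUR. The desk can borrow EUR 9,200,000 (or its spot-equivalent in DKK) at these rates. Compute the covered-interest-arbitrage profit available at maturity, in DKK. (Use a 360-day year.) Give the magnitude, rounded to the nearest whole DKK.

DKK 2,923,973

T = 207/360 years.
Invest the EUR and cover forward: 9,200,000 × 1.047074411 × 9.815 = DKK 94,548,725.16.
Convert at spot and invest in DKK: 9,200,000 × 9.851 × 1.0109848957 = DKK 91,624,752.31.
The quoted forward overvalues EUR, so borrow DKK, buy EUR at spot, deposit the EUR at 8.00%, and sell the proceeds forward at 9.815.
Profit = 94,548,725.16 − 91,624,752.31 = DKK 2,923,973.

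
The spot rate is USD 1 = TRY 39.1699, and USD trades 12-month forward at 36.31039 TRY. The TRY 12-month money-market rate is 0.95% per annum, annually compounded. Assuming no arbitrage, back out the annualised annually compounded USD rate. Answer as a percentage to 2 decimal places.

8.90%

T = 1 year.
By CIP, F/S equals the TRY-to-USD growth ratio: 36.31039/39.1699 = 0.9269973.
The TRY side grows by (1 + 0.0095)^1 = 1.009500.
That pins the USD growth at 1.0889999.
Annualise: 1.0889999^(1/1) − 1 = 0.089000 = 8.90%.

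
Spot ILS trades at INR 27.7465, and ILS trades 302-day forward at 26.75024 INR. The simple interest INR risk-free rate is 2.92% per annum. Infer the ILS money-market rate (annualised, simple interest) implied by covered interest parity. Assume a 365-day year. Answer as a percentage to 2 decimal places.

7.53%

T = 302/365 years.
F/S = 26.75024/27.7465 = 0.9640942 = (growth of INR) / (growth of ILS).
INR growth factor: 1 + 0.0292×302/365 = 1.024160.
So the ILS growth factor = 1.0623028.
r = (1.0623028 − 1)/(302/365) = 0.075300 → 7.53%.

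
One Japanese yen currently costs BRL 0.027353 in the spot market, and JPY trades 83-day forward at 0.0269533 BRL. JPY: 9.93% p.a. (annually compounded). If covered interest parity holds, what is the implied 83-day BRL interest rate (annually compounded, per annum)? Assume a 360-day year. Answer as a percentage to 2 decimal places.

3.13%

T = 83/360 years.
CIP gives F = S · g_BRL/g_JPY, so g_BRL/g_JPY = 0.0269533/0.027353 = 0.9853873.
JPY growth factor: (1 + 0.0993)^(83/360) = 1.0220675.
That pins the BRL growth at 1.0071323.
Annualise: 1.0071323^(360/83) − 1 = 0.031306 = 3.13%.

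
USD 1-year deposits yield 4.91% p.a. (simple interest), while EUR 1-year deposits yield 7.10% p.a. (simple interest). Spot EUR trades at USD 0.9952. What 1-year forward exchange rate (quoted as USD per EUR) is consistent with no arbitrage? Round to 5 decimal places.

T = 1 year.
USD accumulates by 1 + 0.0491×1 = 1.049100.
EUR growth factor: 1 + 0.0710×1 = 1.071000.
Forward (USD per EUR) = 0.9952 × 1.049100 / 1.071000 = 0.9748500.

0.97485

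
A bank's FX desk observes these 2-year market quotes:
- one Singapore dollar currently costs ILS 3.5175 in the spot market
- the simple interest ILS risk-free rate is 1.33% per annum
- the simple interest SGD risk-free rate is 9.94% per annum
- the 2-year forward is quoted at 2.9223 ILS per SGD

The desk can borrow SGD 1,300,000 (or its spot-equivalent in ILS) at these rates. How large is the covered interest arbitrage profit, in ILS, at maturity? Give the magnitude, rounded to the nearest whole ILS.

T = 2 years.
Invest the SGD and cover forward: 1,300,000 × 1.198800 × 2.9223 = ILS 4,554,229.21.
Convert at spot and invest in ILS: 1,300,000 × 3.5175 × 1.026600 = ILS 4,694,385.15.
The quoted forward undervalues SGD, so borrow SGD, convert to ILS at spot, deposit the ILS at 1.33%, and buy SGD forward at 2.9223 to cover the loan.
Profit = 4,694,385.15 − 4,554,229.21 = ILS 140,156.

ILS 140,156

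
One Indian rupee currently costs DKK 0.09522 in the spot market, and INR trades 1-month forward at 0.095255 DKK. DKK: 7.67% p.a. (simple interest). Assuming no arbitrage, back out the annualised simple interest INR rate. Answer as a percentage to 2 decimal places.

7.23%

T = 1/12 years.
CIP gives F = S · g_DKK/g_INR, so g_DKK/g_INR = 0.095255/0.09522 = 1.0003676.
DKK growth factor: 1 + 0.0767×1/12 = 1.0063917.
Hence g_INR = 1.0060219.
r = (1.0060219 − 1)/(1/12) = 0.072263 → 7.23%.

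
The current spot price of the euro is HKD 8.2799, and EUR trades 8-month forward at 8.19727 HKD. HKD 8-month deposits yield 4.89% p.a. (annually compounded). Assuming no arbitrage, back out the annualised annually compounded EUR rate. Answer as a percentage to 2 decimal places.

6.48%

T = 8/12 years.
F/S = 8.19727/8.2799 = 0.9900204 = (growth of HKD) / (growth of EUR).
HKD growth factor: (1 + 0.0489)^(8/12) = 1.0323399.
Hence g_EUR = 1.0427461.
Annualise: 1.0427461^(12/8) − 1 = 0.064800 = 6.48%.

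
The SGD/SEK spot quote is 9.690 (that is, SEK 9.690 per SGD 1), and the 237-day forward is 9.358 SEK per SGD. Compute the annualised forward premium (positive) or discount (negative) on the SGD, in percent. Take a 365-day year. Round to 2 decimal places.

T = 237/365 years.
(F − S)/S = (9.358 − 9.69)/9.69 = -0.0342621.
×(1/T) gives -5.28% p.a.

-5.28%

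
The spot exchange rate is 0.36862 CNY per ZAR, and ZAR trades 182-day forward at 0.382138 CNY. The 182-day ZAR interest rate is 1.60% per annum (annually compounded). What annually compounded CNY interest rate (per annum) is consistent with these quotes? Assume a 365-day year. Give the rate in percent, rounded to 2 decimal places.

9.21%

T = 182/365 years.
CIP gives F = S · g_CNY/g_ZAR, so g_CNY/g_ZAR = 0.382138/0.36862 = 1.0366719.
ZAR growth factor: (1 + 0.0160)^(182/365) = 1.0079463.
So the CNY growth factor = 1.0449096.
Annualise: 1.0449096^(365/182) − 1 = 0.092100 = 9.21%.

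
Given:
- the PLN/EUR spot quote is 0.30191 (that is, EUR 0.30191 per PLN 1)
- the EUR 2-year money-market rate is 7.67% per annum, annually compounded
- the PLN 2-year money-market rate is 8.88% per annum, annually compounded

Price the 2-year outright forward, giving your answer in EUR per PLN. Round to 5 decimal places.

0.29524

T = 2 years.
EUR growth factor: (1 + 0.0767)^2 = 1.1592829.
PLN accumulates by (1 + 0.0888)^2 = 1.1854854.
Forward (EUR per PLN) = 0.30191 × 1.1592829 / 1.1854854 = 0.2952370.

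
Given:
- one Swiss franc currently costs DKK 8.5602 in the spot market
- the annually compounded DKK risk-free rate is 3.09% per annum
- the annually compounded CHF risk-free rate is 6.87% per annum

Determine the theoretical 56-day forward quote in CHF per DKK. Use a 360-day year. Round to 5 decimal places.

0.11748

T = 56/360 years.
DKK accumulates by (1 + 0.0309)^(56/360) = 1.0047451.
Growth of 1 CHF over T: (1 + 0.0687)^(56/360) = 1.0103892.
CIP: F = S · (grow DKK)/(grow CHF) = 8.5602 × 1.0047451/1.0103892 = 8.512382 DKK per CHF.
Quoted the other way: 1/8.512382 = 0.11748 CHF per DKK.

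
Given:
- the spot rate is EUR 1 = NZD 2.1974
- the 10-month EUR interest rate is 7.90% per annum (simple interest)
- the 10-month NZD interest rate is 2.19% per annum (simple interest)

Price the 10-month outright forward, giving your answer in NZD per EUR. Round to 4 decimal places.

2.0993

T = 10/12 years.
NZD accumulates by 1 + 0.0219×10/12 = 1.018250.
EUR accumulates by 1 + 0.0790×10/12 = 1.0658333.
So F = 2.1974 × 1.018250 / 1.0658333 = 2.099299 (NZD/EUR).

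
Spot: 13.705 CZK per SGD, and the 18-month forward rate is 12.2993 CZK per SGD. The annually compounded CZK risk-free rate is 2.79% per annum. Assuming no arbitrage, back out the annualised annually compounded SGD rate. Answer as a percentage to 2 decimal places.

10.48%

T = 18/12 years.
CIP gives F = S · g_CZK/g_SGD, so g_CZK/g_SGD = 12.2993/13.705 = 0.8974316.
CZK growth factor: (1 + 0.0279)^(18/12) = 1.0421406.
Hence g_SGD = 1.1612479.
Annualise: 1.1612479^(12/18) − 1 = 0.104799 = 10.48%.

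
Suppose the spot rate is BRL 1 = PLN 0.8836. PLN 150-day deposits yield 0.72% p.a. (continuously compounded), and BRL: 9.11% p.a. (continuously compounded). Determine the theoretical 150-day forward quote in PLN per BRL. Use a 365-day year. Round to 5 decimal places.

T = 150/365 years.
PLN accumulates by e^(0.0072×150/365) = 1.0029633.
BRL accumulates by e^(0.0911×150/365) = 1.038148.
Forward (PLN per BRL) = 0.8836 × 1.0029633 / 1.038148 = 0.8536532.

0.85365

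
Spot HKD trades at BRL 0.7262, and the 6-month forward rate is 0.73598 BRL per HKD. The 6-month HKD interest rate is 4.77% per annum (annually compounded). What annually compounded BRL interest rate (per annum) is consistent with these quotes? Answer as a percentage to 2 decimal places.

T = 6/12 years.
F/S = 0.73598/0.7262 = 1.0134674 = (growth of BRL) / (growth of HKD).
HKD growth factor: (1 + 0.0477)^(6/12) = 1.0235722.
Hence g_BRL = 1.0373571.
r = 1.0373571^(12/6) − 1 = 0.076110 → 7.61%.

7.61%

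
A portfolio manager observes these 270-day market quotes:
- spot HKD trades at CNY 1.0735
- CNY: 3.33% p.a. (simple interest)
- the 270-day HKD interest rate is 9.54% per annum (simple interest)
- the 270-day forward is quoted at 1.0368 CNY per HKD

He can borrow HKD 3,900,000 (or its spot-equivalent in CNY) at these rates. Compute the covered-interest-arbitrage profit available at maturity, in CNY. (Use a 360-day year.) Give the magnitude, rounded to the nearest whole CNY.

T = 270/360 years.
Invest the HKD and cover forward: 3,900,000 × 1.071550 × 1.0368 = CNY 4,332,833.86.
Convert at spot and invest in CNY: 3,900,000 × 1.0735 × 1.024975 = CNY 4,291,211.58.
The quoted forward overvalues HKD, so borrow CNY, buy HKD at spot, deposit the HKD at 9.54%, and sell the proceeds forward at 1.0368.
Profit = 4,332,833.86 − 4,291,211.58 = CNY 41,622.

CNY 41,622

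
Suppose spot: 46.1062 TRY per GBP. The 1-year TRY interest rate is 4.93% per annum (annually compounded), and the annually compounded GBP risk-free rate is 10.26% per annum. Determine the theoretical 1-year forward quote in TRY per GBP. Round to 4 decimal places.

T = 1 year.
Growth of 1 TRY over T: (1 + 0.0493)^1 = 1.049300.
GBP growth factor: (1 + 0.1026)^1 = 1.102600.
So F = 46.1062 × 1.049300 / 1.102600 = 43.877413 (TRY/GBP).

43.8774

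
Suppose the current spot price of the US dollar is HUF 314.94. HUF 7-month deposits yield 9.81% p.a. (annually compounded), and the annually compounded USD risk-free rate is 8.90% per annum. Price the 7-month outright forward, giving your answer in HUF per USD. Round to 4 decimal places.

T = 7/12 years.
HUF growth factor: (1 + 0.0981)^(7/12) = 1.056106633.
Growth of 1 USD over T: (1 + 0.0890)^(7/12) = 1.050992451.
CIP: F = S · (grow HUF)/(grow USD) = 314.94 × 1.056106633/1.050992451 = 316.472514 HUF per USD.

316.4725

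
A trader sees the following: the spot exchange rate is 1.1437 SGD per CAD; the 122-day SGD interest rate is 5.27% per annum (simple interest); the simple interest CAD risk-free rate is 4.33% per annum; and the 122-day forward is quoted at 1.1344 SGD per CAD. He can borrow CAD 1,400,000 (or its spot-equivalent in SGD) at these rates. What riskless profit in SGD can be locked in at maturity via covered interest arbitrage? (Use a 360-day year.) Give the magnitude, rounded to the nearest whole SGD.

SGD 18,312

T = 122/360 years.
Route A — deposit CAD, sell forward: 1,400,000 × 1.014673889 × 1.1344 = SGD 1,611,464.48.
Route B — convert at spot, deposit SGD: 1,400,000 × 1.1437 × 1.017859444 = SGD 1,629,776.18.
The quoted forward undervalues CAD, so borrow CAD, convert to SGD at spot, deposit the SGD at 5.27%, and buy CAD forward at 1.1344 to cover the loan.
Profit = 1,629,776.18 − 1,611,464.48 = SGD 18,312.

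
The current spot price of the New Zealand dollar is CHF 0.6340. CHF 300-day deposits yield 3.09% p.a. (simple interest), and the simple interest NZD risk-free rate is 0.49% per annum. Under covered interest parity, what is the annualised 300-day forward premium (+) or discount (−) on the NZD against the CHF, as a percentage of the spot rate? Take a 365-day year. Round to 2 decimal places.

+2.59%

T = 300/365 years.
CIP forward (CHF per NZD) = 0.634 × 1.0253973/1.0040274 = 0.6474942.
Annualised premium = (F − S)/S × (1/T) = (0.6474942 − 0.634)/0.634 ÷ (300/365) = 2.59%.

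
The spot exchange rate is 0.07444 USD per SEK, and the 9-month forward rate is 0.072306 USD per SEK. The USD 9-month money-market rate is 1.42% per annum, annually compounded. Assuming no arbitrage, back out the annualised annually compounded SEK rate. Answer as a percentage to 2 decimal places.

5.43%

T = 9/12 years.
CIP gives F = S · g_USD/g_SEK, so g_USD/g_SEK = 0.072306/0.07444 = 0.9713326.
USD growth factor: (1 + 0.0142)^(9/12) = 1.0106312.
Hence g_SEK = 1.0404584.
r = 1.0404584^(12/9) − 1 = 0.054305 → 5.43%.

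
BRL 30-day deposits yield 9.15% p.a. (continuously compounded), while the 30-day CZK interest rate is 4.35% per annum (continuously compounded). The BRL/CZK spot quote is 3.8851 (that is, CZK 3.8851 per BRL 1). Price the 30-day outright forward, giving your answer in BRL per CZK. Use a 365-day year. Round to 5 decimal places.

0.25841

T = 30/365 years.
CZK growth factor: e^(0.0435×30/365) = 1.0035817.
Growth of 1 BRL over T: e^(0.0915×30/365) = 1.0075489.
So F = 3.8851 × 1.0035817 / 1.0075489 = 3.869803 (CZK/BRL).
Invert for BRL per CZK: 1 / 3.869803 = 0.25841.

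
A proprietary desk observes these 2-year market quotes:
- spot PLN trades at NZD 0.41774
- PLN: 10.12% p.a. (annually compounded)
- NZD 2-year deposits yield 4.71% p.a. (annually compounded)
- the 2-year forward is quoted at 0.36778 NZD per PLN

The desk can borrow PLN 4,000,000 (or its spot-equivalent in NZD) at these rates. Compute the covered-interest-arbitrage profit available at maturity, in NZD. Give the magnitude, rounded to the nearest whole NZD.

NZD 48,130

T = 2 years.
Route A — deposit PLN, sell forward: 4,000,000 × 1.21264144 × 0.36778 = NZD 1,783,941.08.
Route B — convert at spot, deposit NZD: 4,000,000 × 0.41774 × 1.09641841 = NZD 1,832,071.31.
The quoted forward undervalues PLN, so borrow PLN, convert to NZD at spot, deposit the NZD at 4.71%, and buy PLN forward at 0.36778 to cover the loan.
Arbitrage profit = |1,783,941.08 − 1,832,071.31| = NZD 48,130.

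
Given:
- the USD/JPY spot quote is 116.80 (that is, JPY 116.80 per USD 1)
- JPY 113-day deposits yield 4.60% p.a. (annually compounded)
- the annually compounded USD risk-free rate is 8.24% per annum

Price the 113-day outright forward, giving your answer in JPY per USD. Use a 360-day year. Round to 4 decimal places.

115.5526

T = 113/360 years.
JPY growth factor: (1 + 0.0460)^(113/360) = 1.01421675.
Growth of 1 USD over T: (1 + 0.0824)^(113/360) = 1.025165407.
So F = 116.8 × 1.01421675 / 1.025165407 = 115.552588 (JPY/USD).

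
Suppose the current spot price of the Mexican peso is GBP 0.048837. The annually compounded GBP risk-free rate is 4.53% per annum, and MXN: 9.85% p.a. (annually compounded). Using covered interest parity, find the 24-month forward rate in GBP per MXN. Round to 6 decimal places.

T = 2 years.
GBP growth factor: (1 + 0.0453)^2 = 1.0926521.
MXN growth factor: (1 + 0.0985)^2 = 1.2067022.
CIP: F = S · (grow GBP)/(grow MXN) = 0.048837 × 1.0926521/1.2067022 = 0.04422123 GBP per MXN.

0.044221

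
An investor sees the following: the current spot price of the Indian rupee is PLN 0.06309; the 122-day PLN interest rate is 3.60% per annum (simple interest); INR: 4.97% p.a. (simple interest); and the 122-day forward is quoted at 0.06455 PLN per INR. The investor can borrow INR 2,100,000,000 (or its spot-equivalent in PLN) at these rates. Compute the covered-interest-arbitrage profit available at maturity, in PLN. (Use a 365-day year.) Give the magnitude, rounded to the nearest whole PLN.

PLN 3,723,623

T = 122/365 years.
Keep in INR, deliver into the forward: 2,100,000,000·1.01661205479·0.06455 = PLN 137,806,847.09.
Swap to PLN now, deposit: 2,100,000,000·0.06309·1.01203287671 = PLN 134,083,223.80.
The quoted forward overvalues INR, so borrow PLN, buy INR at spot, deposit the INR at 4.97%, and sell the proceeds forward at 0.06455.
Arbitrage profit = |137,806,847.09 − 134,083,223.80| = PLN 3,723,623.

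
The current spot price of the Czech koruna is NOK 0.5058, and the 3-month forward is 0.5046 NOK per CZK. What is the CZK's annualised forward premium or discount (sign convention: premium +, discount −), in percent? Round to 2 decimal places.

-0.95%

T = 3/12 years.
Period premium: (0.5046 − 0.5058)/0.5058 = -0.0023725.
Per annum: -0.0023725 / (3/12) = -0.009490 = -0.95%.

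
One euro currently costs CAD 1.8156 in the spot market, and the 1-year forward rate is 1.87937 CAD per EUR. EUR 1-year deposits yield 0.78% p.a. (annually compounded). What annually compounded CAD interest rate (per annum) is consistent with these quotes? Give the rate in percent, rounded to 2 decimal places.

4.32%

T = 1 year.
CIP gives F = S · g_CAD/g_EUR, so g_CAD/g_EUR = 1.87937/1.8156 = 1.0351234.
EUR growth factor: (1 + 0.0078)^1 = 1.007800.
Hence g_CAD = 1.0431974.
r = 1.0431974^(1/1) − 1 = 0.043197 → 4.32%.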